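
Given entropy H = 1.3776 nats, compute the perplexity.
3.9654

Perplexity is e^H (or exp(H) for natural log).

H = 1.3776 nats
Perplexity = e^1.3776 = 3.9654

Interpretation: The model's uncertainty is equivalent to choosing uniformly among 4.0 options.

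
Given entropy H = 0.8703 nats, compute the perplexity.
2.3876

Perplexity is e^H (or exp(H) for natural log).

H = 0.8703 nats
Perplexity = e^0.8703 = 2.3876

Interpretation: The model's uncertainty is equivalent to choosing uniformly among 2.4 options.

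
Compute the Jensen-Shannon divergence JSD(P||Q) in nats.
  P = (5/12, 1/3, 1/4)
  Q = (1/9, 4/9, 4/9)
0.0649 nats

Jensen-Shannon divergence is:
JSD(P||Q) = 0.5 × D_KL(P||M) + 0.5 × D_KL(Q||M)
where M = 0.5 × (P + Q) is the mixture distribution.

M = 0.5 × (5/12, 1/3, 1/4) + 0.5 × (1/9, 4/9, 4/9) = (0.263889, 7/18, 0.347222)

D_KL(P||M) = 0.0568 nats
D_KL(Q||M) = 0.0730 nats

JSD(P||Q) = 0.5 × 0.0568 + 0.5 × 0.0730 = 0.0649 nats

Unlike KL divergence, JSD is symmetric and bounded: 0 ≤ JSD ≤ log(2).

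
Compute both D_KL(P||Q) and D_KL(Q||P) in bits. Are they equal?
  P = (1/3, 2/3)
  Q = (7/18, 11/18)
D_KL(P||Q) = 0.0096, D_KL(Q||P) = 0.0098

KL divergence is not symmetric: D_KL(P||Q) ≠ D_KL(Q||P) in general.

D_KL(P||Q) = 0.0096 bits
D_KL(Q||P) = 0.0098 bits

No, they are not equal!

This asymmetry is why KL divergence is not a true distance metric.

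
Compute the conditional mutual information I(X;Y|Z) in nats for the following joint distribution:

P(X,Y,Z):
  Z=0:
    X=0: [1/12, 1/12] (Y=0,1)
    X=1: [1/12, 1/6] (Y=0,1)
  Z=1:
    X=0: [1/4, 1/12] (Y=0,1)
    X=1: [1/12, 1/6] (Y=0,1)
0.0576 nats

Conditional mutual information: I(X;Y|Z) = H(X|Z) + H(Y|Z) - H(X,Y|Z)

H(Z) = 0.6792
H(X,Z) = 1.3580 → H(X|Z) = 0.6788
H(Y,Z) = 1.3580 → H(Y|Z) = 0.6788
H(X,Y,Z) = 1.9792 → H(X,Y|Z) = 1.3000

I(X;Y|Z) = 0.6788 + 0.6788 - 1.3000 = 0.0576 nats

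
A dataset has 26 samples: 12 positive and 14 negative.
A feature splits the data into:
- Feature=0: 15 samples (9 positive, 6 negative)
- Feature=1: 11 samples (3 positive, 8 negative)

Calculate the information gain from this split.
0.0779 bits

Information Gain = H(Y) - H(Y|Feature)

Before split:
P(positive) = 12/26 = 0.4615
H(Y) = 0.9957 bits

After split:
Feature=0: H = 0.9710 bits (weight = 15/26)
Feature=1: H = 0.8454 bits (weight = 11/26)
H(Y|Feature) = (15/26)×0.9710 + (11/26)×0.8454 = 0.9178 bits

Information Gain = 0.9957 - 0.9178 = 0.0779 bits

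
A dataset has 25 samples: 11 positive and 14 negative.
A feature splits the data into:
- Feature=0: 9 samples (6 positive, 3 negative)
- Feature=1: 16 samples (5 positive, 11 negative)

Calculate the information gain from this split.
0.0855 bits

Information Gain = H(Y) - H(Y|Feature)

Before split:
P(positive) = 11/25 = 0.4400
H(Y) = 0.9896 bits

After split:
Feature=0: H = 0.9183 bits (weight = 9/25)
Feature=1: H = 0.8960 bits (weight = 16/25)
H(Y|Feature) = (9/25)×0.9183 + (16/25)×0.8960 = 0.9041 bits

Information Gain = 0.9896 - 0.9041 = 0.0855 bits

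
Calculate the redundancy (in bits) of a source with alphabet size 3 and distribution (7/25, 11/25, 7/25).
0.0354 bits

Redundancy measures how far a source is from maximum entropy:
R = H_max - H(X)

Maximum entropy for 3 symbols: H_max = log_2(3) = 1.5850 bits
Actual entropy: H(X) = 1.5496 bits
Redundancy: R = 1.5850 - 1.5496 = 0.0354 bits

This redundancy represents potential for compression: the source could be compressed by 0.0354 bits per symbol.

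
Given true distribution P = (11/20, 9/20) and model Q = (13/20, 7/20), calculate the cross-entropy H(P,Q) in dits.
0.3081 dits

Cross-entropy: H(P,Q) = -Σ p(x) log q(x)

Alternatively: H(P,Q) = H(P) + D_KL(P||Q)
H(P) = 0.2989 dits
D_KL(P||Q) = 0.0092 dits

H(P,Q) = 0.2989 + 0.0092 = 0.3081 dits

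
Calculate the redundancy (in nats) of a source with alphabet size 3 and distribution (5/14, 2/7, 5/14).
0.0052 nats

Redundancy measures how far a source is from maximum entropy:
R = H_max - H(X)

Maximum entropy for 3 symbols: H_max = log_e(3) = 1.0986 nats
Actual entropy: H(X) = 1.0934 nats
Redundancy: R = 1.0986 - 1.0934 = 0.0052 nats

This redundancy represents potential for compression: the source could be compressed by 0.0052 nats per symbol.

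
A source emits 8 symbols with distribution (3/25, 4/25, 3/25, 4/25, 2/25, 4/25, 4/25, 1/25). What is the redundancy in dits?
0.0291 dits

Redundancy measures how far a source is from maximum entropy:
R = H_max - H(X)

Maximum entropy for 8 symbols: H_max = log_10(8) = 0.9031 dits
Actual entropy: H(X) = 0.8740 dits
Redundancy: R = 0.9031 - 0.8740 = 0.0291 dits

This redundancy represents potential for compression: the source could be compressed by 0.0291 dits per symbol.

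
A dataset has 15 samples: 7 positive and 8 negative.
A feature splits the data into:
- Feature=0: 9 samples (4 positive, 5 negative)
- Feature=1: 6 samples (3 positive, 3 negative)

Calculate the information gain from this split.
0.0021 bits

Information Gain = H(Y) - H(Y|Feature)

Before split:
P(positive) = 7/15 = 0.4667
H(Y) = 0.9968 bits

After split:
Feature=0: H = 0.9911 bits (weight = 9/15)
Feature=1: H = 1.0000 bits (weight = 6/15)
H(Y|Feature) = (9/15)×0.9911 + (6/15)×1.0000 = 0.9946 bits

Information Gain = 0.9968 - 0.9946 = 0.0021 bits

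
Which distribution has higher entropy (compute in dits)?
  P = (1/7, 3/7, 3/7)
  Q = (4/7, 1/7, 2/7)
P

Computing entropies in dits:
H(P) = 0.4361
H(Q) = 0.4151

Distribution P has higher entropy.

Intuition: The distribution closer to uniform (more spread out) has higher entropy.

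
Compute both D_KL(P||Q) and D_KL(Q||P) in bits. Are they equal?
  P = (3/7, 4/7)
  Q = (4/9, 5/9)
D_KL(P||Q) = 0.0007, D_KL(Q||P) = 0.0007

KL divergence is not symmetric: D_KL(P||Q) ≠ D_KL(Q||P) in general.

D_KL(P||Q) = 0.0007 bits
D_KL(Q||P) = 0.0007 bits

In this case they happen to be equal (to 4 decimal places).

This asymmetry is why KL divergence is not a true distance metric.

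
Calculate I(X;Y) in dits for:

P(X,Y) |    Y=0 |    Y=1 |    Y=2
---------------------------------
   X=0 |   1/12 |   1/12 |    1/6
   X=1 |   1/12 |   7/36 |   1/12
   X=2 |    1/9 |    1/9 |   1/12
0.0195 dits

Mutual information: I(X;Y) = H(X) + H(Y) - H(X,Y)

Marginals:
P(X) = (1/3, 13/36, 11/36), H(X) = 0.4761 dits
P(Y) = (5/18, 7/18, 1/3), H(Y) = 0.4731 dits

Joint entropy: H(X,Y) = 0.9297 dits

I(X;Y) = 0.4761 + 0.4731 - 0.9297 = 0.0195 dits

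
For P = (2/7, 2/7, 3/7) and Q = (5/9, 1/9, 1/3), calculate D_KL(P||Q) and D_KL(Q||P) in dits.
D_KL(P||Q) = 0.0815, D_KL(Q||P) = 0.0785

KL divergence is not symmetric: D_KL(P||Q) ≠ D_KL(Q||P) in general.

D_KL(P||Q) = 0.0815 dits
D_KL(Q||P) = 0.0785 dits

No, they are not equal!

This asymmetry is why KL divergence is not a true distance metric.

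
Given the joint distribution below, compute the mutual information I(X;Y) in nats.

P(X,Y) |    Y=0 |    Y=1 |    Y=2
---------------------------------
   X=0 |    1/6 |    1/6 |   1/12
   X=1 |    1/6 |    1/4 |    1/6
0.0086 nats

Mutual information: I(X;Y) = H(X) + H(Y) - H(X,Y)

Marginals:
P(X) = (5/12, 7/12), H(X) = 0.6792 nats
P(Y) = (1/3, 5/12, 1/4), H(Y) = 1.0776 nats

Joint entropy: H(X,Y) = 1.7482 nats

I(X;Y) = 0.6792 + 1.0776 - 1.7482 = 0.0086 nats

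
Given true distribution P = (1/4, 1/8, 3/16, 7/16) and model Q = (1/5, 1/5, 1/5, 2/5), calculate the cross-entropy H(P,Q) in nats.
1.3062 nats

Cross-entropy: H(P,Q) = -Σ p(x) log q(x)

Alternatively: H(P,Q) = H(P) + D_KL(P||Q)
H(P) = 1.2820 nats
D_KL(P||Q) = 0.0241 nats

H(P,Q) = 1.2820 + 0.0241 = 1.3062 nats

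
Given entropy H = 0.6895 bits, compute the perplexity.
1.6127

Perplexity is 2^H (or exp(H) for natural log).

H = 0.6895 bits
Perplexity = 2^0.6895 = 1.6127

Interpretation: The model's uncertainty is equivalent to choosing uniformly among 1.6 options.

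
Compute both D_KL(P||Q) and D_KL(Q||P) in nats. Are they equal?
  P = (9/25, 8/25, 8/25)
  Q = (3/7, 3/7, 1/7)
D_KL(P||Q) = 0.1018, D_KL(Q||P) = 0.0847

KL divergence is not symmetric: D_KL(P||Q) ≠ D_KL(Q||P) in general.

D_KL(P||Q) = 0.1018 nats
D_KL(Q||P) = 0.0847 nats

No, they are not equal!

This asymmetry is why KL divergence is not a true distance metric.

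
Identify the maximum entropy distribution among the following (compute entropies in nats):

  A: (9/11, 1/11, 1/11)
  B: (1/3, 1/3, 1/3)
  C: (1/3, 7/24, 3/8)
B

For a discrete distribution over n outcomes, entropy is maximized by the uniform distribution.

Computing entropies:
H(A) = 0.6002 nats
H(B) = 1.0986 nats
H(C) = 1.0934 nats

The uniform distribution (where all probabilities equal 1/3) achieves the maximum entropy of log_e(3) = 1.0986 nats.

Distribution B has the highest entropy.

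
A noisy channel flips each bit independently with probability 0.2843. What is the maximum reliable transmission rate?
0.1388 bits

For a binary symmetric channel (BSC) with error probability p:
Capacity C = 1 - H(p) bits per symbol

where H(p) = -p log₂(p) - (1-p) log₂(1-p) is the binary entropy function.

H(0.2843) = 0.8612 bits
C = 1 - 0.8612 = 0.1388 bits per symbol

This means we can reliably transmit up to 0.1388 bits of information per channel use.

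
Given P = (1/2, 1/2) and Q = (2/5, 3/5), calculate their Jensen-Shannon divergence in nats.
0.0051 nats

Jensen-Shannon divergence is:
JSD(P||Q) = 0.5 × D_KL(P||M) + 0.5 × D_KL(Q||M)
where M = 0.5 × (P + Q) is the mixture distribution.

M = 0.5 × (1/2, 1/2) + 0.5 × (2/5, 3/5) = (9/20, 11/20)

D_KL(P||M) = 0.0050 nats
D_KL(Q||M) = 0.0051 nats

JSD(P||Q) = 0.5 × 0.0050 + 0.5 × 0.0051 = 0.0051 nats

Unlike KL divergence, JSD is symmetric and bounded: 0 ≤ JSD ≤ log(2).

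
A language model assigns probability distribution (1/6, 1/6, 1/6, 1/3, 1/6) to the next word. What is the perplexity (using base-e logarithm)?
4.7622

Perplexity is e^H (or exp(H) for natural log).

First, H = -Σ p log p = 1.5607 nats
Perplexity = e^1.5607 = 4.7622

Interpretation: The model's uncertainty is equivalent to choosing uniformly among 4.8 options.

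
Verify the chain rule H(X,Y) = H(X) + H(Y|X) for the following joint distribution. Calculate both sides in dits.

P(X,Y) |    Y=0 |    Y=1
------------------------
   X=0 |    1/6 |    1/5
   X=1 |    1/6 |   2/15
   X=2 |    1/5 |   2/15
H(X,Y) = 0.7723, H(X) = 0.4757, H(Y|X) = 0.2967 (all in dits)

Chain rule: H(X,Y) = H(X) + H(Y|X)

Left side — joint entropy directly:
H(X,Y) = -Σ p(x,y) log p(x,y) = 0.7723 dits

Right side — compute H(Y|X) from the conditional distributions:
P(X) = (11/30, 3/10, 1/3), so H(X) = 0.4757 dits
H(Y|X) = Σ_x P(X=x) · H(Y|X=x):
  P(Y|X=0) = (5/11, 6/11), H(Y|X=0) = 0.2992, weight P(X=0) = 11/30
  P(Y|X=1) = (5/9, 4/9), H(Y|X=1) = 0.2983, weight P(X=1) = 3/10
  P(Y|X=2) = (3/5, 2/5), H(Y|X=2) = 0.2923, weight P(X=2) = 1/3
H(Y|X) = 0.2967 dits

H(X) + H(Y|X) = 0.4757 + 0.2967 = 0.7723 dits

Both sides equal 0.7723 dits. ✓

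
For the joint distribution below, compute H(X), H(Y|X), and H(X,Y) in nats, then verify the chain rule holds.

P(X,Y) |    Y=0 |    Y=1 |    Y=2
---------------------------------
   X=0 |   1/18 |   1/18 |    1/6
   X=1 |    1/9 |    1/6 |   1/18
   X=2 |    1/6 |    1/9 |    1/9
H(X,Y) = 2.1100, H(X) = 1.0893, H(Y|X) = 1.0207 (all in nats)

Chain rule: H(X,Y) = H(X) + H(Y|X)

Left side — joint entropy directly:
H(X,Y) = -Σ p(x,y) log p(x,y) = 2.1100 nats

Right side — compute H(Y|X) from the conditional distributions:
P(X) = (5/18, 1/3, 7/18), so H(X) = 1.0893 nats
H(Y|X) = Σ_x P(X=x) · H(Y|X=x):
  P(Y|X=0) = (1/5, 1/5, 3/5), H(Y|X=0) = 0.9503, weight P(X=0) = 5/18
  P(Y|X=1) = (1/3, 1/2, 1/6), H(Y|X=1) = 1.0114, weight P(X=1) = 1/3
  P(Y|X=2) = (3/7, 2/7, 2/7), H(Y|X=2) = 1.0790, weight P(X=2) = 7/18
H(Y|X) = 1.0207 nats

H(X) + H(Y|X) = 1.0893 + 1.0207 = 2.1100 nats

Both sides equal 2.1100 nats. ✓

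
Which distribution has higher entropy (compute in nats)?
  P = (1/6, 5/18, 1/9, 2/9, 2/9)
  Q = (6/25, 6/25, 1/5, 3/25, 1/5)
Q

Computing entropies in nats:
H(P) = 1.5671
H(Q) = 1.5832

Distribution Q has higher entropy.

Intuition: The distribution closer to uniform (more spread out) has higher entropy.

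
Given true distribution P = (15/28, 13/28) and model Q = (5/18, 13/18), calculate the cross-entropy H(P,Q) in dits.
0.3636 dits

Cross-entropy: H(P,Q) = -Σ p(x) log q(x)

Alternatively: H(P,Q) = H(P) + D_KL(P||Q)
H(P) = 0.2999 dits
D_KL(P||Q) = 0.0637 dits

H(P,Q) = 0.2999 + 0.0637 = 0.3636 dits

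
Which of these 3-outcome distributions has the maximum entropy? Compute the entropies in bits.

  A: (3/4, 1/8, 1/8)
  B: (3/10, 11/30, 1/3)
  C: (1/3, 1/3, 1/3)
C

For a discrete distribution over n outcomes, entropy is maximized by the uniform distribution.

Computing entropies:
H(A) = 1.0613 bits
H(B) = 1.5801 bits
H(C) = 1.5850 bits

The uniform distribution (where all probabilities equal 1/3) achieves the maximum entropy of log_2(3) = 1.5850 bits.

Distribution C has the highest entropy.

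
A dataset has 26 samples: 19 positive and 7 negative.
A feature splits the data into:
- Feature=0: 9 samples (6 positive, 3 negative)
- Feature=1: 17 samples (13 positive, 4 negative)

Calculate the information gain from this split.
0.0078 bits

Information Gain = H(Y) - H(Y|Feature)

Before split:
P(positive) = 19/26 = 0.7308
H(Y) = 0.8404 bits

After split:
Feature=0: H = 0.9183 bits (weight = 9/26)
Feature=1: H = 0.7871 bits (weight = 17/26)
H(Y|Feature) = (9/26)×0.9183 + (17/26)×0.7871 = 0.8325 bits

Information Gain = 0.8404 - 0.8325 = 0.0078 bits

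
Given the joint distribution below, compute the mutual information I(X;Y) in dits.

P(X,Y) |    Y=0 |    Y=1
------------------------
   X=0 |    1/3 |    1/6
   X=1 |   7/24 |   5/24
0.0016 dits

Mutual information: I(X;Y) = H(X) + H(Y) - H(X,Y)

Marginals:
P(X) = (1/2, 1/2), H(X) = 0.3010 dits
P(Y) = (5/8, 3/8), H(Y) = 0.2873 dits

Joint entropy: H(X,Y) = 0.5867 dits

I(X;Y) = 0.3010 + 0.2873 - 0.5867 = 0.0016 dits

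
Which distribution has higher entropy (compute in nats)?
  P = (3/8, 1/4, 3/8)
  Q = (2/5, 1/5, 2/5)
P

Computing entropies in nats:
H(P) = 1.0822
H(Q) = 1.0549

Distribution P has higher entropy.

Intuition: The distribution closer to uniform (more spread out) has higher entropy.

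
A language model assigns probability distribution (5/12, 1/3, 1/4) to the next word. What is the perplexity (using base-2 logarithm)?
2.9375

Perplexity is 2^H (or exp(H) for natural log).

First, H = -Σ p log p = 1.5546 bits
Perplexity = 2^1.5546 = 2.9375

Interpretation: The model's uncertainty is equivalent to choosing uniformly among 2.9 options.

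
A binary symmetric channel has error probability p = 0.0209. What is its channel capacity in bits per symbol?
0.8535 bits

For a binary symmetric channel (BSC) with error probability p:
Capacity C = 1 - H(p) bits per symbol

where H(p) = -p log₂(p) - (1-p) log₂(1-p) is the binary entropy function.

H(0.0209) = 0.1465 bits
C = 1 - 0.1465 = 0.8535 bits per symbol

This means we can reliably transmit up to 0.8535 bits of information per channel use.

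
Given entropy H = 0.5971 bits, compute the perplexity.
1.5127

Perplexity is 2^H (or exp(H) for natural log).

H = 0.5971 bits
Perplexity = 2^0.5971 = 1.5127

Interpretation: The model's uncertainty is equivalent to choosing uniformly among 1.5 options.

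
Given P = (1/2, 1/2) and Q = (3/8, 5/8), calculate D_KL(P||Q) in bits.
0.0466 bits

KL divergence: D_KL(P||Q) = Σ p(x) log(p(x)/q(x))

Computing term by term:
  x=0: 1/2 × log_2[(1/2)/(3/8)] = 1/2 × 0.4150 = 0.2075
  x=1: 1/2 × log_2[(1/2)/(5/8)] = 1/2 × -0.3219 = -0.1610

D_KL(P||Q) = 0.0466 bits

Note: KL divergence is always non-negative and equals 0 iff P = Q.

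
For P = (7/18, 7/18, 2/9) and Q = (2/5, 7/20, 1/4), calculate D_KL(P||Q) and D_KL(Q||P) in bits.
D_KL(P||Q) = 0.0055, D_KL(Q||P) = 0.0055

KL divergence is not symmetric: D_KL(P||Q) ≠ D_KL(Q||P) in general.

D_KL(P||Q) = 0.0055 bits
D_KL(Q||P) = 0.0055 bits

In this case they happen to be equal (to 4 decimal places).

This asymmetry is why KL divergence is not a true distance metric.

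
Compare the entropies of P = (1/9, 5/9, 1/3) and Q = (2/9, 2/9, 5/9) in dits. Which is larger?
Q

Computing entropies in dits:
H(P) = 0.4069
H(Q) = 0.4321

Distribution Q has higher entropy.

Intuition: The distribution closer to uniform (more spread out) has higher entropy.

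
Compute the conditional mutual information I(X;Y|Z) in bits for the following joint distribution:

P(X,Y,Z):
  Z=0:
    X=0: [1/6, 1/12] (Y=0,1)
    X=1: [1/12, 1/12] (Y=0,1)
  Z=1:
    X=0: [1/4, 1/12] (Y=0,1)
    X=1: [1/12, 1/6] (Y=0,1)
0.0830 bits

Conditional mutual information: I(X;Y|Z) = H(X|Z) + H(Y|Z) - H(X,Y|Z)

H(Z) = 0.9799
H(X,Z) = 1.9591 → H(X|Z) = 0.9793
H(Y,Z) = 1.9591 → H(Y|Z) = 0.9793
H(X,Y,Z) = 2.8554 → H(X,Y|Z) = 1.8755

I(X;Y|Z) = 0.9793 + 0.9793 - 1.8755 = 0.0830 bits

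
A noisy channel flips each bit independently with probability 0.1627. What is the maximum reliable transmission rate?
0.3593 bits

For a binary symmetric channel (BSC) with error probability p:
Capacity C = 1 - H(p) bits per symbol

where H(p) = -p log₂(p) - (1-p) log₂(1-p) is the binary entropy function.

H(0.1627) = 0.6407 bits
C = 1 - 0.6407 = 0.3593 bits per symbol

This means we can reliably transmit up to 0.3593 bits of information per channel use.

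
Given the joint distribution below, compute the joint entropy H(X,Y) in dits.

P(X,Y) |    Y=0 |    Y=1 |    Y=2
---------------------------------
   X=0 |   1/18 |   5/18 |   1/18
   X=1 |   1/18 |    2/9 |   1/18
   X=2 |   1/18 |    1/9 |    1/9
0.8604 dits

Joint entropy is H(X,Y) = -Σ_{x,y} p(x,y) log p(x,y).

Summing over all non-zero entries:
H(X,Y) = -[1/18·log_10(1/18) + 5/18·log_10(5/18) + 1/18·log_10(1/18) + 1/18·log_10(1/18) + 2/9·log_10(2/9) + 1/18·log_10(1/18) + 1/18·log_10(1/18) + 1/9·log_10(1/9) + 1/9·log_10(1/9)]
H(X,Y) = 0.8604 dits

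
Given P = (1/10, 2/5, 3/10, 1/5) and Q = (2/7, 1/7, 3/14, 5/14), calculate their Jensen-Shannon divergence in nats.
0.0698 nats

Jensen-Shannon divergence is:
JSD(P||Q) = 0.5 × D_KL(P||M) + 0.5 × D_KL(Q||M)
where M = 0.5 × (P + Q) is the mixture distribution.

M = 0.5 × (1/10, 2/5, 3/10, 1/5) + 0.5 × (2/7, 1/7, 3/14, 5/14) = (0.192857, 0.271429, 9/35, 0.278571)

D_KL(P||M) = 0.0694 nats
D_KL(Q||M) = 0.0703 nats

JSD(P||Q) = 0.5 × 0.0694 + 0.5 × 0.0703 = 0.0698 nats

Unlike KL divergence, JSD is symmetric and bounded: 0 ≤ JSD ≤ log(2).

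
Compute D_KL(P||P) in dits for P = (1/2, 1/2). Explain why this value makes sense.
0.0000 dits

KL divergence satisfies the Gibbs inequality: D_KL(P||Q) ≥ 0 for all distributions P, Q.

D_KL(P||Q) = Σ p(x) log(p(x)/q(x))
Each term is p(x) × log_10(p(x)/p(x)) = p(x) × log_10(1) = 0, so the sum is 0.
D_KL(P||Q) = 0.0000 dits

When P = Q, the KL divergence is exactly 0, as there is no 'divergence' between identical distributions.

This non-negativity is a fundamental property: relative entropy cannot be negative because it measures how different Q is from P.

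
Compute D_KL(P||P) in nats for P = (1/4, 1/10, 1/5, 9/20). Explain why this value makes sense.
0.0000 nats

KL divergence satisfies the Gibbs inequality: D_KL(P||Q) ≥ 0 for all distributions P, Q.

D_KL(P||Q) = Σ p(x) log(p(x)/q(x))
Each term is p(x) × log_e(p(x)/p(x)) = p(x) × log_e(1) = 0, so the sum is 0.
D_KL(P||Q) = 0.0000 nats

When P = Q, the KL divergence is exactly 0, as there is no 'divergence' between identical distributions.

This non-negativity is a fundamental property: relative entropy cannot be negative because it measures how different Q is from P.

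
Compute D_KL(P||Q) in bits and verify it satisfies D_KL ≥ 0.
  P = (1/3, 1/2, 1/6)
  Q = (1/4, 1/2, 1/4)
0.0409 bits

KL divergence satisfies the Gibbs inequality: D_KL(P||Q) ≥ 0 for all distributions P, Q.

D_KL(P||Q) = Σ p(x) log(p(x)/q(x))
Term by term:
  x=0: 1/3 × log_2[(1/3)/(1/4)] = 0.1383
  x=1: 1/2 × log_2[(1/2)/(1/2)] = 0.0000
  x=2: 1/6 × log_2[(1/6)/(1/4)] = -0.0975
D_KL(P||Q) = 0.0409 bits

D_KL(P||Q) = 0.0409 ≥ 0 ✓

This non-negativity is a fundamental property: relative entropy cannot be negative because it measures how different Q is from P.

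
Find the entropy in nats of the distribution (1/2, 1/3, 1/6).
1.0114 nats

Shannon entropy is H(X) = -Σ p(x) log p(x).

For P = (1/2, 1/3, 1/6):
H = -1/2 × log_e(1/2) -1/3 × log_e(1/3) -1/6 × log_e(1/6)
H = 1.0114 nats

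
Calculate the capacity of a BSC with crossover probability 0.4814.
0.0010 bits

For a binary symmetric channel (BSC) with error probability p:
Capacity C = 1 - H(p) bits per symbol

where H(p) = -p log₂(p) - (1-p) log₂(1-p) is the binary entropy function.

H(0.4814) = 0.9990 bits
C = 1 - 0.9990 = 0.0010 bits per symbol

This means we can reliably transmit up to 0.0010 bits of information per channel use.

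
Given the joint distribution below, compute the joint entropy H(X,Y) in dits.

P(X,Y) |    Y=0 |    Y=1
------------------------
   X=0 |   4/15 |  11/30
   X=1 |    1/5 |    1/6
0.5823 dits

Joint entropy is H(X,Y) = -Σ_{x,y} p(x,y) log p(x,y).

Summing over all non-zero entries:
H(X,Y) = -[4/15·log_10(4/15) + 11/30·log_10(11/30) + 1/5·log_10(1/5) + 1/6·log_10(1/6)]
H(X,Y) = 0.5823 dits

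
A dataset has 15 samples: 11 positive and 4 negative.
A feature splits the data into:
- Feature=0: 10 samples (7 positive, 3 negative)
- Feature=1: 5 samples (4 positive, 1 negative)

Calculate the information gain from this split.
0.0085 bits

Information Gain = H(Y) - H(Y|Feature)

Before split:
P(positive) = 11/15 = 0.7333
H(Y) = 0.8366 bits

After split:
Feature=0: H = 0.8813 bits (weight = 10/15)
Feature=1: H = 0.7219 bits (weight = 5/15)
H(Y|Feature) = (10/15)×0.8813 + (5/15)×0.7219 = 0.8282 bits

Information Gain = 0.8366 - 0.8282 = 0.0085 bits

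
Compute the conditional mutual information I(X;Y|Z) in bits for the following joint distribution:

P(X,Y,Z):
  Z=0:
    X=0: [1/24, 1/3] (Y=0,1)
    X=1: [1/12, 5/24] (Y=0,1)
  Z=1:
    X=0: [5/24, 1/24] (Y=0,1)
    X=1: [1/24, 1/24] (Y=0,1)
0.0483 bits

Conditional mutual information: I(X;Y|Z) = H(X|Z) + H(Y|Z) - H(X,Y|Z)

H(Z) = 0.9183
H(X,Z) = 1.8479 → H(X|Z) = 0.9296
H(Y,Z) = 1.6529 → H(Y|Z) = 0.7346
H(X,Y,Z) = 2.5342 → H(X,Y|Z) = 1.6159

I(X;Y|Z) = 0.9296 + 0.7346 - 1.6159 = 0.0483 bits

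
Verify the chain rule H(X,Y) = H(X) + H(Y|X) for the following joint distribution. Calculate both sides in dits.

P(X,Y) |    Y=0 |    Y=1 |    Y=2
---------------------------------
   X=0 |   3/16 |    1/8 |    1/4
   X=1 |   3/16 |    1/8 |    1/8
H(X,Y) = 0.7618, H(X) = 0.2976, H(Y|X) = 0.4642 (all in dits)

Chain rule: H(X,Y) = H(X) + H(Y|X)

Left side — joint entropy directly:
H(X,Y) = -Σ p(x,y) log p(x,y) = 0.7618 dits

Right side — compute H(Y|X) from the conditional distributions:
P(X) = (9/16, 7/16), so H(X) = 0.2976 dits
H(Y|X) = Σ_x P(X=x) · H(Y|X=x):
  P(Y|X=0) = (1/3, 2/9, 4/9), H(Y|X=0) = 0.4607, weight P(X=0) = 9/16
  P(Y|X=1) = (3/7, 2/7, 2/7), H(Y|X=1) = 0.4686, weight P(X=1) = 7/16
H(Y|X) = 0.4642 dits

H(X) + H(Y|X) = 0.2976 + 0.4642 = 0.7618 dits

Both sides equal 0.7618 dits. ✓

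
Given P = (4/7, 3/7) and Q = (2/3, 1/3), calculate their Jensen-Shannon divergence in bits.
0.0069 bits

Jensen-Shannon divergence is:
JSD(P||Q) = 0.5 × D_KL(P||M) + 0.5 × D_KL(Q||M)
where M = 0.5 × (P + Q) is the mixture distribution.

M = 0.5 × (4/7, 3/7) + 0.5 × (2/3, 1/3) = (13/21, 8/21)

D_KL(P||M) = 0.0068 bits
D_KL(Q||M) = 0.0071 bits

JSD(P||Q) = 0.5 × 0.0068 + 0.5 × 0.0071 = 0.0069 bits

Unlike KL divergence, JSD is symmetric and bounded: 0 ≤ JSD ≤ log(2).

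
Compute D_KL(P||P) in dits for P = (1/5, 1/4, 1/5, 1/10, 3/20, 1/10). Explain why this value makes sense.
0.0000 dits

KL divergence satisfies the Gibbs inequality: D_KL(P||Q) ≥ 0 for all distributions P, Q.

D_KL(P||Q) = Σ p(x) log(p(x)/q(x))
Each term is p(x) × log_10(p(x)/p(x)) = p(x) × log_10(1) = 0, so the sum is 0.
D_KL(P||Q) = 0.0000 dits

When P = Q, the KL divergence is exactly 0, as there is no 'divergence' between identical distributions.

This non-negativity is a fundamental property: relative entropy cannot be negative because it measures how different Q is from P.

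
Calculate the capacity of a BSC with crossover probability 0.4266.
0.0156 bits

For a binary symmetric channel (BSC) with error probability p:
Capacity C = 1 - H(p) bits per symbol

where H(p) = -p log₂(p) - (1-p) log₂(1-p) is the binary entropy function.

H(0.4266) = 0.9844 bits
C = 1 - 0.9844 = 0.0156 bits per symbol

This means we can reliably transmit up to 0.0156 bits of information per channel use.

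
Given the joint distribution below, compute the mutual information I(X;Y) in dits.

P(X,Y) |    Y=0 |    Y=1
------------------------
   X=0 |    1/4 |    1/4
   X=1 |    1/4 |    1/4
0.0000 dits

Mutual information: I(X;Y) = H(X) + H(Y) - H(X,Y)

Marginals:
P(X) = (1/2, 1/2), H(X) = 0.3010 dits
P(Y) = (1/2, 1/2), H(Y) = 0.3010 dits

Joint entropy: H(X,Y) = 0.6021 dits

I(X;Y) = 0.3010 + 0.3010 - 0.6021 = 0.0000 dits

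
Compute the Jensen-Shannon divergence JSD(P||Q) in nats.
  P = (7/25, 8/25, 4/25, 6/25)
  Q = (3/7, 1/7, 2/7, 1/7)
0.0405 nats

Jensen-Shannon divergence is:
JSD(P||Q) = 0.5 × D_KL(P||M) + 0.5 × D_KL(Q||M)
where M = 0.5 × (P + Q) is the mixture distribution.

M = 0.5 × (7/25, 8/25, 4/25, 6/25) + 0.5 × (3/7, 1/7, 2/7, 1/7) = (0.354286, 0.231429, 0.222857, 0.191429)

D_KL(P||M) = 0.0391 nats
D_KL(Q||M) = 0.0418 nats

JSD(P||Q) = 0.5 × 0.0391 + 0.5 × 0.0418 = 0.0405 nats

Unlike KL divergence, JSD is symmetric and bounded: 0 ≤ JSD ≤ log(2).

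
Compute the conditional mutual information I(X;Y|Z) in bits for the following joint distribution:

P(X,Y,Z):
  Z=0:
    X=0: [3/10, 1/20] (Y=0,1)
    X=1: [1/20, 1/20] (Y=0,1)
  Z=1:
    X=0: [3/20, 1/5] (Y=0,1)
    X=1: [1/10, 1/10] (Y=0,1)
0.0387 bits

Conditional mutual information: I(X;Y|Z) = H(X|Z) + H(Y|Z) - H(X,Y|Z)

H(Z) = 0.9928
H(X,Z) = 1.8568 → H(X|Z) = 0.8640
H(Y,Z) = 1.8834 → H(Y|Z) = 0.8906
H(X,Y,Z) = 2.7087 → H(X,Y|Z) = 1.7159

I(X;Y|Z) = 0.8640 + 0.8906 - 1.7159 = 0.0387 bits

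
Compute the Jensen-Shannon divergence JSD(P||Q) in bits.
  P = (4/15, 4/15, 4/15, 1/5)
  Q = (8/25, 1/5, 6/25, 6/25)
0.0070 bits

Jensen-Shannon divergence is:
JSD(P||Q) = 0.5 × D_KL(P||M) + 0.5 × D_KL(Q||M)
where M = 0.5 × (P + Q) is the mixture distribution.

M = 0.5 × (4/15, 4/15, 4/15, 1/5) + 0.5 × (8/25, 1/5, 6/25, 6/25) = (0.293333, 7/30, 0.253333, 0.22)

D_KL(P||M) = 0.0069 bits
D_KL(Q||M) = 0.0071 bits

JSD(P||Q) = 0.5 × 0.0069 + 0.5 × 0.0071 = 0.0070 bits

Unlike KL divergence, JSD is symmetric and bounded: 0 ≤ JSD ≤ log(2).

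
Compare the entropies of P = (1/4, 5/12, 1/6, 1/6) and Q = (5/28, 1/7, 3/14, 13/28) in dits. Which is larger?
P

Computing entropies in dits:
H(P) = 0.5683
H(Q) = 0.5524

Distribution P has higher entropy.

Intuition: The distribution closer to uniform (more spread out) has higher entropy.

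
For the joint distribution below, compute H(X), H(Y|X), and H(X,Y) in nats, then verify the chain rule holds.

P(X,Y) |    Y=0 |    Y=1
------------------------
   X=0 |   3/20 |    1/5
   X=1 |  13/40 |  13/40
H(X,Y) = 1.3370, H(X) = 0.6474, H(Y|X) = 0.6896 (all in nats)

Chain rule: H(X,Y) = H(X) + H(Y|X)

Left side — joint entropy directly:
H(X,Y) = -Σ p(x,y) log p(x,y) = 1.3370 nats

Right side — compute H(Y|X) from the conditional distributions:
P(X) = (7/20, 13/20), so H(X) = 0.6474 nats
H(Y|X) = Σ_x P(X=x) · H(Y|X=x):
  P(Y|X=0) = (3/7, 4/7), H(Y|X=0) = 0.6829, weight P(X=0) = 7/20
  P(Y|X=1) = (1/2, 1/2), H(Y|X=1) = 0.6931, weight P(X=1) = 13/20
H(Y|X) = 0.6896 nats

H(X) + H(Y|X) = 0.6474 + 0.6896 = 1.3370 nats

Both sides equal 1.3370 nats. ✓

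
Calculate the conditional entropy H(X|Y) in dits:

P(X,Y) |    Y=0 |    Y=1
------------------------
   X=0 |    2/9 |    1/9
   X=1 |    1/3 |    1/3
0.2709 dits

Using the chain rule: H(X|Y) = H(X,Y) - H(Y)

First, compute H(X,Y) = 0.5693 dits

Marginal P(Y) = (5/9, 4/9)
H(Y) = 0.2983 dits

H(X|Y) = H(X,Y) - H(Y) = 0.5693 - 0.2983 = 0.2709 dits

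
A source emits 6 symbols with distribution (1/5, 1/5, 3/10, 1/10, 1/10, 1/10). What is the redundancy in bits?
0.1385 bits

Redundancy measures how far a source is from maximum entropy:
R = H_max - H(X)

Maximum entropy for 6 symbols: H_max = log_2(6) = 2.5850 bits
Actual entropy: H(X) = 2.4464 bits
Redundancy: R = 2.5850 - 2.4464 = 0.1385 bits

This redundancy represents potential for compression: the source could be compressed by 0.1385 bits per symbol.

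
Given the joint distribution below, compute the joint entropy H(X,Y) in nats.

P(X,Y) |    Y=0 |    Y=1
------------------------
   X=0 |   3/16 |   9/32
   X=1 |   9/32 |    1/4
1.3740 nats

Joint entropy is H(X,Y) = -Σ_{x,y} p(x,y) log p(x,y).

Summing over all non-zero entries:
H(X,Y) = -[3/16·log_e(3/16) + 9/32·log_e(9/32) + 9/32·log_e(9/32) + 1/4·log_e(1/4)]
H(X,Y) = 1.3740 nats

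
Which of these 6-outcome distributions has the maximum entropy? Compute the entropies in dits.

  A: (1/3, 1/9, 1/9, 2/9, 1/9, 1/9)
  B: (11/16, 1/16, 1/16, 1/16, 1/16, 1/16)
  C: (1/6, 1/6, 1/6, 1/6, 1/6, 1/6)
C

For a discrete distribution over n outcomes, entropy is maximized by the uniform distribution.

Computing entropies:
H(A) = 0.7283 dits
H(B) = 0.4882 dits
H(C) = 0.7782 dits

The uniform distribution (where all probabilities equal 1/6) achieves the maximum entropy of log_10(6) = 0.7782 dits.

Distribution C has the highest entropy.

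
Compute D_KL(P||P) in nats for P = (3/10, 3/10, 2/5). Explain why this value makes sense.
0.0000 nats

KL divergence satisfies the Gibbs inequality: D_KL(P||Q) ≥ 0 for all distributions P, Q.

D_KL(P||Q) = Σ p(x) log(p(x)/q(x))
Each term is p(x) × log_e(p(x)/p(x)) = p(x) × log_e(1) = 0, so the sum is 0.
D_KL(P||Q) = 0.0000 nats

When P = Q, the KL divergence is exactly 0, as there is no 'divergence' between identical distributions.

This non-negativity is a fundamental property: relative entropy cannot be negative because it measures how different Q is from P.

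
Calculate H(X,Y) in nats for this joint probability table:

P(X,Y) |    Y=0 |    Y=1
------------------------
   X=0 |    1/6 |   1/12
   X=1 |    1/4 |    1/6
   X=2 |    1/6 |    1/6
1.7482 nats

Joint entropy is H(X,Y) = -Σ_{x,y} p(x,y) log p(x,y).

Summing over all non-zero entries:
H(X,Y) = -[1/6·log_e(1/6) + 1/12·log_e(1/12) + 1/4·log_e(1/4) + 1/6·log_e(1/6) + 1/6·log_e(1/6) + 1/6·log_e(1/6)]
H(X,Y) = 1.7482 nats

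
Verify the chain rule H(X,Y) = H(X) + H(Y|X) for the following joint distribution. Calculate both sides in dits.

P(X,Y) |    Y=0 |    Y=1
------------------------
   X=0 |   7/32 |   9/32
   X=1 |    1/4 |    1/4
H(X,Y) = 0.6004, H(X) = 0.3010, H(Y|X) = 0.2993 (all in dits)

Chain rule: H(X,Y) = H(X) + H(Y|X)

Left side — joint entropy directly:
H(X,Y) = -Σ p(x,y) log p(x,y) = 0.6004 dits

Right side — compute H(Y|X) from the conditional distributions:
P(X) = (1/2, 1/2), so H(X) = 0.3010 dits
H(Y|X) = Σ_x P(X=x) · H(Y|X=x):
  P(Y|X=0) = (7/16, 9/16), H(Y|X=0) = 0.2976, weight P(X=0) = 1/2
  P(Y|X=1) = (1/2, 1/2), H(Y|X=1) = 0.3010, weight P(X=1) = 1/2
H(Y|X) = 0.2993 dits

H(X) + H(Y|X) = 0.3010 + 0.2993 = 0.6004 dits

Both sides equal 0.6004 dits. ✓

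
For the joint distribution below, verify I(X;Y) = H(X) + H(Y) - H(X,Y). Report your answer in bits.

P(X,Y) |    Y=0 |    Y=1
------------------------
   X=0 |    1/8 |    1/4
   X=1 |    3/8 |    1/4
I(X;Y) = 0.0488 bits

Mutual information has multiple equivalent forms:
- I(X;Y) = H(X) - H(X|Y)
- I(X;Y) = H(Y) - H(Y|X)
- I(X;Y) = H(X) + H(Y) - H(X,Y)

Computing all quantities:
H(X) = 0.9544, H(Y) = 1.0000, H(X,Y) = 1.9056
H(X|Y) = 0.9056, H(Y|X) = 0.9512

Verification:
H(X) - H(X|Y) = 0.9544 - 0.9056 = 0.0488
H(Y) - H(Y|X) = 1.0000 - 0.9512 = 0.0488
H(X) + H(Y) - H(X,Y) = 0.9544 + 1.0000 - 1.9056 = 0.0488

All forms give I(X;Y) = 0.0488 bits. ✓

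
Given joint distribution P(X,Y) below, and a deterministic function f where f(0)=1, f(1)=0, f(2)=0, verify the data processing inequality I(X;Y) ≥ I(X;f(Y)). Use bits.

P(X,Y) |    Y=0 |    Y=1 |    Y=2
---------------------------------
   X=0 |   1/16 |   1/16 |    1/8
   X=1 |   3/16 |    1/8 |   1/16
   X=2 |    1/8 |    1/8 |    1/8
I(X;Y) = 0.0629, I(X;f(Y)) = 0.0323, inequality holds: 0.0629 ≥ 0.0323

Data Processing Inequality: For any Markov chain X → Y → Z, we have I(X;Y) ≥ I(X;Z).

Here Z = f(Y) is a deterministic function of Y, forming X → Y → Z.

Original I(X;Y) = 0.0629 bits

After applying f:
P(X,Z) where Z=f(Y):
- P(X,Z=0) = P(X,Y=1) + P(X,Y=2)
- P(X,Z=1) = P(X,Y=0)

I(X;Z) = I(X;f(Y)) = 0.0323 bits

Verification: 0.0629 ≥ 0.0323 ✓

Information cannot be created by processing; the function f can only lose information about X.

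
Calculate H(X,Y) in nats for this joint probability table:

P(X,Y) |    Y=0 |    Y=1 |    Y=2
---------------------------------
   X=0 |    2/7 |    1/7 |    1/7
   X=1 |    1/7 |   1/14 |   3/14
1.7105 nats

Joint entropy is H(X,Y) = -Σ_{x,y} p(x,y) log p(x,y).

Summing over all non-zero entries:
H(X,Y) = -[2/7·log_e(2/7) + 1/7·log_e(1/7) + 1/7·log_e(1/7) + 1/7·log_e(1/7) + 1/14·log_e(1/14) + 3/14·log_e(3/14)]
H(X,Y) = 1.7105 nats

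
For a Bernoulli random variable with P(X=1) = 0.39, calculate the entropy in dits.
0.2904 dits

The binary entropy function is:
H(p) = -p log(p) - (1-p) log(1-p)

H(0.39) = -0.39 × log_10(0.39) - 0.61 × log_10(0.61)
H(0.39) = 0.2904 dits

Note: Binary entropy is maximized at p=0.5 (H=1 bit) and minimized at p=0 or p=1 (H=0).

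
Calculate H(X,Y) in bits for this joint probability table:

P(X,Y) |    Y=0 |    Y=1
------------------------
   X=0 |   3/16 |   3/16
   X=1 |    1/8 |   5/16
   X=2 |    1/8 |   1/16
2.4300 bits

Joint entropy is H(X,Y) = -Σ_{x,y} p(x,y) log p(x,y).

Summing over all non-zero entries:
H(X,Y) = -[3/16·log_2(3/16) + 3/16·log_2(3/16) + 1/8·log_2(1/8) + 5/16·log_2(5/16) + 1/8·log_2(1/8) + 1/16·log_2(1/16)]
H(X,Y) = 2.4300 bits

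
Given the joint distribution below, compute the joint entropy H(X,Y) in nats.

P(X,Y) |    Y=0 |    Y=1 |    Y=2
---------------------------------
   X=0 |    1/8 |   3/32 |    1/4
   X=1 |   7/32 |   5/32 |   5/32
1.7410 nats

Joint entropy is H(X,Y) = -Σ_{x,y} p(x,y) log p(x,y).

Summing over all non-zero entries:
H(X,Y) = -[1/8·log_e(1/8) + 3/32·log_e(3/32) + 1/4·log_e(1/4) + 7/32·log_e(7/32) + 5/32·log_e(5/32) + 5/32·log_e(5/32)]
H(X,Y) = 1.7410 nats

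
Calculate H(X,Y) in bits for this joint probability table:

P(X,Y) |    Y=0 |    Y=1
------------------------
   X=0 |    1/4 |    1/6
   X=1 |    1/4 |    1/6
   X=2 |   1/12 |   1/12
2.4591 bits

Joint entropy is H(X,Y) = -Σ_{x,y} p(x,y) log p(x,y).

Summing over all non-zero entries:
H(X,Y) = -[1/4·log_2(1/4) + 1/6·log_2(1/6) + 1/4·log_2(1/4) + 1/6·log_2(1/6) + 1/12·log_2(1/12) + 1/12·log_2(1/12)]
H(X,Y) = 2.4591 bits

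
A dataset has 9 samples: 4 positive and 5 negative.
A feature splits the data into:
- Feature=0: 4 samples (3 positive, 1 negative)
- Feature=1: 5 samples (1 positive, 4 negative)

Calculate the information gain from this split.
0.2294 bits

Information Gain = H(Y) - H(Y|Feature)

Before split:
P(positive) = 4/9 = 0.4444
H(Y) = 0.9911 bits

After split:
Feature=0: H = 0.8113 bits (weight = 4/9)
Feature=1: H = 0.7219 bits (weight = 5/9)
H(Y|Feature) = (4/9)×0.8113 + (5/9)×0.7219 = 0.7616 bits

Information Gain = 0.9911 - 0.7616 = 0.2294 bits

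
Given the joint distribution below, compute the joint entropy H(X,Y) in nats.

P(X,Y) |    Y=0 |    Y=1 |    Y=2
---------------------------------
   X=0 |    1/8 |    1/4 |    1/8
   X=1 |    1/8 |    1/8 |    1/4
1.7329 nats

Joint entropy is H(X,Y) = -Σ_{x,y} p(x,y) log p(x,y).

Summing over all non-zero entries:
H(X,Y) = -[1/8·log_e(1/8) + 1/4·log_e(1/4) + 1/8·log_e(1/8) + 1/8·log_e(1/8) + 1/8·log_e(1/8) + 1/4·log_e(1/4)]
H(X,Y) = 1.7329 nats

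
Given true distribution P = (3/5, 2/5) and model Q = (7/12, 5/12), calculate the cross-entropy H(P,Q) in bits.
0.9718 bits

Cross-entropy: H(P,Q) = -Σ p(x) log q(x)

Alternatively: H(P,Q) = H(P) + D_KL(P||Q)
H(P) = 0.9710 bits
D_KL(P||Q) = 0.0008 bits

H(P,Q) = 0.9710 + 0.0008 = 0.9718 bits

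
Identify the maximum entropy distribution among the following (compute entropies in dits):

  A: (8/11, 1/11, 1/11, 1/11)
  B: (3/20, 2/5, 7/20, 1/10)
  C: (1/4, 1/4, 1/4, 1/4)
C

For a discrete distribution over n outcomes, entropy is maximized by the uniform distribution.

Computing entropies:
H(A) = 0.3846 dits
H(B) = 0.5423 dits
H(C) = 0.6021 dits

The uniform distribution (where all probabilities equal 1/4) achieves the maximum entropy of log_10(4) = 0.6021 dits.

Distribution C has the highest entropy.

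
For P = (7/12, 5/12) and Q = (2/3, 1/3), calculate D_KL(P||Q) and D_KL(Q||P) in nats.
D_KL(P||Q) = 0.0151, D_KL(Q||P) = 0.0146

KL divergence is not symmetric: D_KL(P||Q) ≠ D_KL(Q||P) in general.

D_KL(P||Q) = 0.0151 nats
D_KL(Q||P) = 0.0146 nats

No, they are not equal!

This asymmetry is why KL divergence is not a true distance metric.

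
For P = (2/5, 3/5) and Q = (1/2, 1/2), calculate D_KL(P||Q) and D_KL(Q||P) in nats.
D_KL(P||Q) = 0.0201, D_KL(Q||P) = 0.0204

KL divergence is not symmetric: D_KL(P||Q) ≠ D_KL(Q||P) in general.

D_KL(P||Q) = 0.0201 nats
D_KL(Q||P) = 0.0204 nats

No, they are not equal!

This asymmetry is why KL divergence is not a true distance metric.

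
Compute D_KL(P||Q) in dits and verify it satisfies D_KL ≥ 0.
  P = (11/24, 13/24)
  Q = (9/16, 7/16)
0.0095 dits

KL divergence satisfies the Gibbs inequality: D_KL(P||Q) ≥ 0 for all distributions P, Q.

D_KL(P||Q) = Σ p(x) log(p(x)/q(x))
Term by term:
  x=0: 11/24 × log_10[(11/24)/(9/16)] = -0.0408
  x=1: 13/24 × log_10[(13/24)/(7/16)] = 0.0502
D_KL(P||Q) = 0.0095 dits

D_KL(P||Q) = 0.0095 ≥ 0 ✓

This non-negativity is a fundamental property: relative entropy cannot be negative because it measures how different Q is from P.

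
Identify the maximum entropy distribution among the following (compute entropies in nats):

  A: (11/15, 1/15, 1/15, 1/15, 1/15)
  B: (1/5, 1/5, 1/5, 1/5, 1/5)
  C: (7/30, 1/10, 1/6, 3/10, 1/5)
B

For a discrete distribution over n outcomes, entropy is maximized by the uniform distribution.

Computing entropies:
H(A) = 0.9496 nats
H(B) = 1.6094 nats
H(C) = 1.5515 nats

The uniform distribution (where all probabilities equal 1/5) achieves the maximum entropy of log_e(5) = 1.6094 nats.

Distribution B has the highest entropy.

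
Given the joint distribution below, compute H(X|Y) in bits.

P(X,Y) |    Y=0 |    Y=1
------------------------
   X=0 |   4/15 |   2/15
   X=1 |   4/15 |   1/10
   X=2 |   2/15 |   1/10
1.5383 bits

Using the chain rule: H(X|Y) = H(X,Y) - H(Y)

First, compute H(X,Y) = 2.4566 bits

Marginal P(Y) = (2/3, 1/3)
H(Y) = 0.9183 bits

H(X|Y) = H(X,Y) - H(Y) = 2.4566 - 0.9183 = 1.5383 bits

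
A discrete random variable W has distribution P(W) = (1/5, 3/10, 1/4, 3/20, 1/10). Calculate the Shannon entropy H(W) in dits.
0.6708 dits

Shannon entropy is H(X) = -Σ p(x) log p(x).

For P = (1/5, 3/10, 1/4, 3/20, 1/10):
H = -1/5 × log_10(1/5) -3/10 × log_10(3/10) -1/4 × log_10(1/4) -3/20 × log_10(3/20) -1/10 × log_10(1/10)
H = 0.6708 dits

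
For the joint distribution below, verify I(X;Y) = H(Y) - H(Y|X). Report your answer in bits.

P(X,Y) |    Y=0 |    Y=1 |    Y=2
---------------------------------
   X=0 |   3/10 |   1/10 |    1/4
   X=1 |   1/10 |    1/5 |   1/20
I(X;Y) = 0.1391 bits

Mutual information has multiple equivalent forms:
- I(X;Y) = H(X) - H(X|Y)
- I(X;Y) = H(Y) - H(Y|X)
- I(X;Y) = H(X) + H(Y) - H(X,Y)

Computing all quantities:
H(X) = 0.9341, H(Y) = 1.5710, H(X,Y) = 2.3660
H(X|Y) = 0.7950, H(Y|X) = 1.4319

Verification:
H(X) - H(X|Y) = 0.9341 - 0.7950 = 0.1391
H(Y) - H(Y|X) = 1.5710 - 1.4319 = 0.1391
H(X) + H(Y) - H(X,Y) = 0.9341 + 1.5710 - 2.3660 = 0.1391

All forms give I(X;Y) = 0.1391 bits. ✓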